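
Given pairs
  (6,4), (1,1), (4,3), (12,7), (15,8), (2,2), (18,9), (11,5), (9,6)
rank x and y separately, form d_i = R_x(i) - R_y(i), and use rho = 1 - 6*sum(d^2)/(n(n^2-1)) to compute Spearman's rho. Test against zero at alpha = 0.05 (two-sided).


Step 1: Rank x and y separately (midranks; no ties here).
rank(x): 6->4, 1->1, 4->3, 12->7, 15->8, 2->2, 18->9, 11->6, 9->5
rank(y): 4->4, 1->1, 3->3, 7->7, 8->8, 2->2, 9->9, 5->5, 6->6
Step 2: d_i = R_x(i) - R_y(i); compute d_i^2.
  (4-4)^2=0, (1-1)^2=0, (3-3)^2=0, (7-7)^2=0, (8-8)^2=0, (2-2)^2=0, (9-9)^2=0, (6-5)^2=1, (5-6)^2=1
sum(d^2) = 2.
Step 3: rho = 1 - 6*2 / (9*(9^2 - 1)) = 1 - 12/720 = 0.983333.
Step 4: Under H0, t = rho * sqrt((n-2)/(1-rho^2)) = 14.3096 ~ t(7).
Step 5: Two-sided p-value from the t-distribution with 7 df = 0.000002.
Step 6: alpha = 0.05. reject H0.

rho = 0.9833, p = 0.000002, reject H0 at alpha = 0.05.


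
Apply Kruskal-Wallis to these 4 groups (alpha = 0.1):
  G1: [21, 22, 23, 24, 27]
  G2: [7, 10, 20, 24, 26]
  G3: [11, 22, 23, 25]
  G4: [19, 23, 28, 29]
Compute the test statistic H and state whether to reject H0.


Step 1: Combine all N = 18 observations and assign midranks.
sorted (value, group, rank): (7,G2,1), (10,G2,2), (11,G3,3), (19,G4,4), (20,G2,5), (21,G1,6), (22,G1,7.5), (22,G3,7.5), (23,G1,10), (23,G3,10), (23,G4,10), (24,G1,12.5), (24,G2,12.5), (25,G3,14), (26,G2,15), (27,G1,16), (28,G4,17), (29,G4,18)
Step 2: Sum ranks within each group.
R_1 = 52 (n_1 = 5)
R_2 = 35.5 (n_2 = 5)
R_3 = 34.5 (n_3 = 4)
R_4 = 49 (n_4 = 4)
Step 3: H = 12/(N(N+1)) * sum(R_i^2/n_i) - 3(N+1)
     = 12/(18*19) * (52^2/5 + 35.5^2/5 + 34.5^2/4 + 49^2/4) - 3*19
     = 0.035088 * 1690.66 - 57
     = 2.321491.
Step 4: Ties present; correction factor C = 1 - 36/(18^3 - 18) = 0.993808. Corrected H = 2.321491 / 0.993808 = 2.335955.
Step 5: Under H0, H ~ chi^2(3); p-value = 0.505668.
Step 6: alpha = 0.1. fail to reject H0.

H = 2.3360, df = 3, p = 0.505668, fail to reject H0.


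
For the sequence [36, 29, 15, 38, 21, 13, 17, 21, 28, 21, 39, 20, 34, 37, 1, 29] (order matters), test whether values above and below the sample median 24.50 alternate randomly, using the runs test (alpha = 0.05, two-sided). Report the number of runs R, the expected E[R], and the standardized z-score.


Step 1: Compute median = 24.50; label A = above, B = below.
Labels in order: AABABBBBABABAABA  (n_A = 8, n_B = 8)
Step 2: Count runs R = 11.
Step 3: Under H0 (random ordering), E[R] = 2*n_A*n_B/(n_A+n_B) + 1 = 2*8*8/16 + 1 = 9.0000.
        Var[R] = 2*n_A*n_B*(2*n_A*n_B - n_A - n_B) / ((n_A+n_B)^2 * (n_A+n_B-1)) = 14336/3840 = 3.7333.
        SD[R] = 1.9322.
Step 4: Continuity-corrected z = (R - 0.5 - E[R]) / SD[R] = (11 - 0.5 - 9.0000) / 1.9322 = 0.7763.
Step 5: Two-sided p-value via normal approximation = 2*(1 - Phi(|z|)) = 0.437558.
Step 6: alpha = 0.05. fail to reject H0.

R = 11, z = 0.7763, p = 0.437558, fail to reject H0.


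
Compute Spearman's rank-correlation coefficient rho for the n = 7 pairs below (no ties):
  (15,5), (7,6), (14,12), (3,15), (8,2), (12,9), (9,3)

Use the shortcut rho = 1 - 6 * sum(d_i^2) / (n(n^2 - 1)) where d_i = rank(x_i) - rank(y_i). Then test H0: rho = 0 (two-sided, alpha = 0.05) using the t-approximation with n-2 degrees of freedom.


Step 1: Rank x and y separately (midranks; no ties here).
rank(x): 15->7, 7->2, 14->6, 3->1, 8->3, 12->5, 9->4
rank(y): 5->3, 6->4, 12->6, 15->7, 2->1, 9->5, 3->2
Step 2: d_i = R_x(i) - R_y(i); compute d_i^2.
  (7-3)^2=16, (2-4)^2=4, (6-6)^2=0, (1-7)^2=36, (3-1)^2=4, (5-5)^2=0, (4-2)^2=4
sum(d^2) = 64.
Step 3: rho = 1 - 6*64 / (7*(7^2 - 1)) = 1 - 384/336 = -0.142857.
Step 4: Under H0, t = rho * sqrt((n-2)/(1-rho^2)) = -0.3227 ~ t(5).
Step 5: Two-sided p-value from the t-distribution with 5 df = 0.759945.
Step 6: alpha = 0.05. fail to reject H0.

rho = -0.1429, p = 0.759945, fail to reject H0 at alpha = 0.05.


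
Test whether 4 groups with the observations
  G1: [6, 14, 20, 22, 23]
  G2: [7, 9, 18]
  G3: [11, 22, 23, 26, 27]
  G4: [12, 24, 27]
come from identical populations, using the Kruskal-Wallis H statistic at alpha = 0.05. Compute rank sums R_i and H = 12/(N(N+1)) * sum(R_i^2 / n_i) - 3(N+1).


Step 1: Combine all N = 16 observations and assign midranks.
sorted (value, group, rank): (6,G1,1), (7,G2,2), (9,G2,3), (11,G3,4), (12,G4,5), (14,G1,6), (18,G2,7), (20,G1,8), (22,G1,9.5), (22,G3,9.5), (23,G1,11.5), (23,G3,11.5), (24,G4,13), (26,G3,14), (27,G3,15.5), (27,G4,15.5)
Step 2: Sum ranks within each group.
R_1 = 36 (n_1 = 5)
R_2 = 12 (n_2 = 3)
R_3 = 54.5 (n_3 = 5)
R_4 = 33.5 (n_4 = 3)
Step 3: H = 12/(N(N+1)) * sum(R_i^2/n_i) - 3(N+1)
     = 12/(16*17) * (36^2/5 + 12^2/3 + 54.5^2/5 + 33.5^2/3) - 3*17
     = 0.044118 * 1275.33 - 51
     = 5.264706.
Step 4: Ties present; correction factor C = 1 - 18/(16^3 - 16) = 0.995588. Corrected H = 5.264706 / 0.995588 = 5.288035.
Step 5: Under H0, H ~ chi^2(3); p-value = 0.151881.
Step 6: alpha = 0.05. fail to reject H0.

H = 5.2880, df = 3, p = 0.151881, fail to reject H0.


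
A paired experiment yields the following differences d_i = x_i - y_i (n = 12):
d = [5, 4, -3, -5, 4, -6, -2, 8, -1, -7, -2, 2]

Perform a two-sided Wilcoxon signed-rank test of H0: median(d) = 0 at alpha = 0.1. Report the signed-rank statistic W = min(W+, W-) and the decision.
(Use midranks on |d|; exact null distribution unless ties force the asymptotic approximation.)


Step 1: Drop any zero differences (none here) and take |d_i|.
|d| = [5, 4, 3, 5, 4, 6, 2, 8, 1, 7, 2, 2]
Step 2: Midrank |d_i| (ties get averaged ranks).
ranks: |5|->8.5, |4|->6.5, |3|->5, |5|->8.5, |4|->6.5, |6|->10, |2|->3, |8|->12, |1|->1, |7|->11, |2|->3, |2|->3
Step 3: Attach original signs; sum ranks with positive sign and with negative sign.
W+ = 8.5 + 6.5 + 6.5 + 12 + 3 = 36.5
W- = 5 + 8.5 + 10 + 3 + 1 + 11 + 3 = 41.5
(Check: W+ + W- = 78 should equal n(n+1)/2 = 78.)
Step 4: Test statistic W = min(W+, W-) = 36.5.
Step 5: Ties in |d|, so use the tie-corrected normal approximation.
        E[W] = n(n+1)/4 = 12*13/4 = 39.
        Tie groups: |d|=2 (t=3), |d|=4 (t=2), |d|=5 (t=2); sum(t^3 - t) = 36.
        Var[W] = n(n+1)(2n+1)/24 - sum(t^3-t)/48 = 3900/24 - 36/48 = 161.75.
        z = (W - E[W]) / sqrt(Var[W]) = (36.5 - 39) / 12.7181 = -0.1966.
        Two-sided p = 2*Phi(z) = 0.844164.
Step 6: alpha = 0.1. fail to reject H0.

W+ = 36.5, W- = 41.5, W = min = 36.5, p = 0.844164, fail to reject H0.


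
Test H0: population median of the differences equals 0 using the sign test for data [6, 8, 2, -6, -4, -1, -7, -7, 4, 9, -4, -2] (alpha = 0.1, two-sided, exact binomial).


Step 1: Discard zero differences. Original n = 12; n_eff = number of nonzero differences = 12.
Nonzero differences (with sign): +6, +8, +2, -6, -4, -1, -7, -7, +4, +9, -4, -2
Step 2: Count signs: positive = 5, negative = 7.
Step 3: Under H0: P(positive) = 0.5, so the number of positives S ~ Bin(12, 0.5).
Step 4: Two-sided exact p-value = sum of Bin(12,0.5) probabilities at or below the observed probability = 0.774414.
Step 5: alpha = 0.1. fail to reject H0.

n_eff = 12, pos = 5, neg = 7, p = 0.774414, fail to reject H0.


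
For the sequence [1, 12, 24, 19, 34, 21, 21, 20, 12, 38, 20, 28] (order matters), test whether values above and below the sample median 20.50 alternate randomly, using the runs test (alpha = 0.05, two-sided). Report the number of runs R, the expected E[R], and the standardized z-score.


Step 1: Compute median = 20.50; label A = above, B = below.
Labels in order: BBABAAABBABA  (n_A = 6, n_B = 6)
Step 2: Count runs R = 8.
Step 3: Under H0 (random ordering), E[R] = 2*n_A*n_B/(n_A+n_B) + 1 = 2*6*6/12 + 1 = 7.0000.
        Var[R] = 2*n_A*n_B*(2*n_A*n_B - n_A - n_B) / ((n_A+n_B)^2 * (n_A+n_B-1)) = 4320/1584 = 2.7273.
        SD[R] = 1.6514.
Step 4: Continuity-corrected z = (R - 0.5 - E[R]) / SD[R] = (8 - 0.5 - 7.0000) / 1.6514 = 0.3028.
Step 5: Two-sided p-value via normal approximation = 2*(1 - Phi(|z|)) = 0.762069.
Step 6: alpha = 0.05. fail to reject H0.

R = 8, z = 0.3028, p = 0.762069, fail to reject H0.


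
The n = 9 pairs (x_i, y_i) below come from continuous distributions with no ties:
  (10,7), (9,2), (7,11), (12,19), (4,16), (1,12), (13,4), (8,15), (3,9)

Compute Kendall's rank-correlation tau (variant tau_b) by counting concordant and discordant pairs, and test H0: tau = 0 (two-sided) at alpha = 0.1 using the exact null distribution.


Step 1: Enumerate the 36 unordered pairs (i,j) with i<j and classify each by sign(x_j-x_i) * sign(y_j-y_i).
  (1,2):dx=-1,dy=-5->C; (1,3):dx=-3,dy=+4->D; (1,4):dx=+2,dy=+12->C; (1,5):dx=-6,dy=+9->D
  (1,6):dx=-9,dy=+5->D; (1,7):dx=+3,dy=-3->D; (1,8):dx=-2,dy=+8->D; (1,9):dx=-7,dy=+2->D
  (2,3):dx=-2,dy=+9->D; (2,4):dx=+3,dy=+17->C; (2,5):dx=-5,dy=+14->D; (2,6):dx=-8,dy=+10->D
  (2,7):dx=+4,dy=+2->C; (2,8):dx=-1,dy=+13->D; (2,9):dx=-6,dy=+7->D; (3,4):dx=+5,dy=+8->C
  (3,5):dx=-3,dy=+5->D; (3,6):dx=-6,dy=+1->D; (3,7):dx=+6,dy=-7->D; (3,8):dx=+1,dy=+4->C
  (3,9):dx=-4,dy=-2->C; (4,5):dx=-8,dy=-3->C; (4,6):dx=-11,dy=-7->C; (4,7):dx=+1,dy=-15->D
  (4,8):dx=-4,dy=-4->C; (4,9):dx=-9,dy=-10->C; (5,6):dx=-3,dy=-4->C; (5,7):dx=+9,dy=-12->D
  (5,8):dx=+4,dy=-1->D; (5,9):dx=-1,dy=-7->C; (6,7):dx=+12,dy=-8->D; (6,8):dx=+7,dy=+3->C
  (6,9):dx=+2,dy=-3->D; (7,8):dx=-5,dy=+11->D; (7,9):dx=-10,dy=+5->D; (8,9):dx=-5,dy=-6->C
Step 2: C = 15, D = 21, total pairs = 36.
Step 3: tau = (C - D)/(n(n-1)/2) = (15 - 21)/36 = -0.166667.
Step 4: Exact two-sided p-value (enumerate n! = 362880 permutations of y under H0): p = 0.612202.
Step 5: alpha = 0.1. fail to reject H0.

tau_b = -0.1667 (C=15, D=21), p = 0.612202, fail to reject H0.


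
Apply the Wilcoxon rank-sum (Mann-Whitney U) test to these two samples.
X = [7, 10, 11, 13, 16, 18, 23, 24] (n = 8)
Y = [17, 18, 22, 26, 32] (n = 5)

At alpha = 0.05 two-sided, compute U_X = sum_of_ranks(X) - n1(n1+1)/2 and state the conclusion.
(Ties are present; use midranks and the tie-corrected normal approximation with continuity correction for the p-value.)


Step 1: Combine and sort all 13 observations; assign midranks.
sorted (value, group): (7,X), (10,X), (11,X), (13,X), (16,X), (17,Y), (18,X), (18,Y), (22,Y), (23,X), (24,X), (26,Y), (32,Y)
ranks: 7->1, 10->2, 11->3, 13->4, 16->5, 17->6, 18->7.5, 18->7.5, 22->9, 23->10, 24->11, 26->12, 32->13
Step 2: Rank sum for X: R1 = 1 + 2 + 3 + 4 + 5 + 7.5 + 10 + 11 = 43.5.
Step 3: U_X = R1 - n1(n1+1)/2 = 43.5 - 8*9/2 = 43.5 - 36 = 7.5.
       U_Y = n1*n2 - U_X = 40 - 7.5 = 32.5.
Step 4: Ties are present, so use the tie-corrected normal approximation (with continuity correction) for the p-value.
Step 5: p-value = 0.078571; compare to alpha = 0.05. fail to reject H0.

U_X = 7.5, p = 0.078571, fail to reject H0 at alpha = 0.05.


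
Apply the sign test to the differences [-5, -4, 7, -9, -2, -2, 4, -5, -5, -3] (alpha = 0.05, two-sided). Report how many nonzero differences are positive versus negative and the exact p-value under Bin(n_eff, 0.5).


Step 1: Discard zero differences. Original n = 10; n_eff = number of nonzero differences = 10.
Nonzero differences (with sign): -5, -4, +7, -9, -2, -2, +4, -5, -5, -3
Step 2: Count signs: positive = 2, negative = 8.
Step 3: Under H0: P(positive) = 0.5, so the number of positives S ~ Bin(10, 0.5).
Step 4: Two-sided exact p-value = sum of Bin(10,0.5) probabilities at or below the observed probability = 0.109375.
Step 5: alpha = 0.05. fail to reject H0.

n_eff = 10, pos = 2, neg = 8, p = 0.109375, fail to reject H0.


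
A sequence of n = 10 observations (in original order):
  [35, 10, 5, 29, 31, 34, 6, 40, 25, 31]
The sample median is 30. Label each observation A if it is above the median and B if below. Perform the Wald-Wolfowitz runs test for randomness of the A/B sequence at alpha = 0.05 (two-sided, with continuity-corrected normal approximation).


Step 1: Compute median = 30; label A = above, B = below.
Labels in order: ABBBAABABA  (n_A = 5, n_B = 5)
Step 2: Count runs R = 7.
Step 3: Under H0 (random ordering), E[R] = 2*n_A*n_B/(n_A+n_B) + 1 = 2*5*5/10 + 1 = 6.0000.
        Var[R] = 2*n_A*n_B*(2*n_A*n_B - n_A - n_B) / ((n_A+n_B)^2 * (n_A+n_B-1)) = 2000/900 = 2.2222.
        SD[R] = 1.4907.
Step 4: Continuity-corrected z = (R - 0.5 - E[R]) / SD[R] = (7 - 0.5 - 6.0000) / 1.4907 = 0.3354.
Step 5: Two-sided p-value via normal approximation = 2*(1 - Phi(|z|)) = 0.737316.
Step 6: alpha = 0.05. fail to reject H0.

R = 7, z = 0.3354, p = 0.737316, fail to reject H0.


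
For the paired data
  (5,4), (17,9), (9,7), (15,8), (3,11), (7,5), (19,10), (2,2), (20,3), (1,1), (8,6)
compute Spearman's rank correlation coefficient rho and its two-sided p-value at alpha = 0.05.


Step 1: Rank x and y separately (midranks; no ties here).
rank(x): 5->4, 17->9, 9->7, 15->8, 3->3, 7->5, 19->10, 2->2, 20->11, 1->1, 8->6
rank(y): 4->4, 9->9, 7->7, 8->8, 11->11, 5->5, 10->10, 2->2, 3->3, 1->1, 6->6
Step 2: d_i = R_x(i) - R_y(i); compute d_i^2.
  (4-4)^2=0, (9-9)^2=0, (7-7)^2=0, (8-8)^2=0, (3-11)^2=64, (5-5)^2=0, (10-10)^2=0, (2-2)^2=0, (11-3)^2=64, (1-1)^2=0, (6-6)^2=0
sum(d^2) = 128.
Step 3: rho = 1 - 6*128 / (11*(11^2 - 1)) = 1 - 768/1320 = 0.418182.
Step 4: Under H0, t = rho * sqrt((n-2)/(1-rho^2)) = 1.3811 ~ t(9).
Step 5: Two-sided p-value from the t-distribution with 9 df = 0.200570.
Step 6: alpha = 0.05. fail to reject H0.

rho = 0.4182, p = 0.200570, fail to reject H0 at alpha = 0.05.


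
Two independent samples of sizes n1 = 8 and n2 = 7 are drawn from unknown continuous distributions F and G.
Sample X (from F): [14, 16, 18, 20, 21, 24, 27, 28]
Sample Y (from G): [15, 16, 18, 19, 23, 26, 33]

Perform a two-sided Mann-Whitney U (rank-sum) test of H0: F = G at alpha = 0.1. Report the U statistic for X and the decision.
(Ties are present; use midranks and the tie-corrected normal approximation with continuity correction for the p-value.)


Step 1: Combine and sort all 15 observations; assign midranks.
sorted (value, group): (14,X), (15,Y), (16,X), (16,Y), (18,X), (18,Y), (19,Y), (20,X), (21,X), (23,Y), (24,X), (26,Y), (27,X), (28,X), (33,Y)
ranks: 14->1, 15->2, 16->3.5, 16->3.5, 18->5.5, 18->5.5, 19->7, 20->8, 21->9, 23->10, 24->11, 26->12, 27->13, 28->14, 33->15
Step 2: Rank sum for X: R1 = 1 + 3.5 + 5.5 + 8 + 9 + 11 + 13 + 14 = 65.
Step 3: U_X = R1 - n1(n1+1)/2 = 65 - 8*9/2 = 65 - 36 = 29.
       U_Y = n1*n2 - U_X = 56 - 29 = 27.
Step 4: Ties are present, so use the tie-corrected normal approximation (with continuity correction) for the p-value.
Step 5: p-value = 0.953775; compare to alpha = 0.1. fail to reject H0.

U_X = 29, p = 0.953775, fail to reject H0 at alpha = 0.1.


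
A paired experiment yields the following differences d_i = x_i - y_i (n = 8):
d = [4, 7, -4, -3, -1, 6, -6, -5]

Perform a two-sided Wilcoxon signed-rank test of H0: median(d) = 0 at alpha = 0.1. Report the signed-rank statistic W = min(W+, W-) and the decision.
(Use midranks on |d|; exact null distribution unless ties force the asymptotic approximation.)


Step 1: Drop any zero differences (none here) and take |d_i|.
|d| = [4, 7, 4, 3, 1, 6, 6, 5]
Step 2: Midrank |d_i| (ties get averaged ranks).
ranks: |4|->3.5, |7|->8, |4|->3.5, |3|->2, |1|->1, |6|->6.5, |6|->6.5, |5|->5
Step 3: Attach original signs; sum ranks with positive sign and with negative sign.
W+ = 3.5 + 8 + 6.5 = 18
W- = 3.5 + 2 + 1 + 6.5 + 5 = 18
(Check: W+ + W- = 36 should equal n(n+1)/2 = 36.)
Step 4: Test statistic W = min(W+, W-) = 18.
Step 5: Ties in |d|, so use the tie-corrected normal approximation.
        E[W] = n(n+1)/4 = 8*9/4 = 18.
        Tie groups: |d|=4 (t=2), |d|=6 (t=2); sum(t^3 - t) = 12.
        Var[W] = n(n+1)(2n+1)/24 - sum(t^3-t)/48 = 1224/24 - 12/48 = 50.75.
        z = (W - E[W]) / sqrt(Var[W]) = (18 - 18) / 7.1239 = 0.0000.
        Two-sided p = 2*Phi(z) = 1.000000.
Step 6: alpha = 0.1. fail to reject H0.

W+ = 18, W- = 18, W = min = 18, p = 1.000000, fail to reject H0.


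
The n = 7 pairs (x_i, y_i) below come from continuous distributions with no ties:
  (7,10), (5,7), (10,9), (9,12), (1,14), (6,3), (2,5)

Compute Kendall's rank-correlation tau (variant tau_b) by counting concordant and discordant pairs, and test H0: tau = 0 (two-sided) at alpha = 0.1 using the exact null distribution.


Step 1: Enumerate the 21 unordered pairs (i,j) with i<j and classify each by sign(x_j-x_i) * sign(y_j-y_i).
  (1,2):dx=-2,dy=-3->C; (1,3):dx=+3,dy=-1->D; (1,4):dx=+2,dy=+2->C; (1,5):dx=-6,dy=+4->D
  (1,6):dx=-1,dy=-7->C; (1,7):dx=-5,dy=-5->C; (2,3):dx=+5,dy=+2->C; (2,4):dx=+4,dy=+5->C
  (2,5):dx=-4,dy=+7->D; (2,6):dx=+1,dy=-4->D; (2,7):dx=-3,dy=-2->C; (3,4):dx=-1,dy=+3->D
  (3,5):dx=-9,dy=+5->D; (3,6):dx=-4,dy=-6->C; (3,7):dx=-8,dy=-4->C; (4,5):dx=-8,dy=+2->D
  (4,6):dx=-3,dy=-9->C; (4,7):dx=-7,dy=-7->C; (5,6):dx=+5,dy=-11->D; (5,7):dx=+1,dy=-9->D
  (6,7):dx=-4,dy=+2->D
Step 2: C = 11, D = 10, total pairs = 21.
Step 3: tau = (C - D)/(n(n-1)/2) = (11 - 10)/21 = 0.047619.
Step 4: Exact two-sided p-value (enumerate n! = 5040 permutations of y under H0): p = 1.000000.
Step 5: alpha = 0.1. fail to reject H0.

tau_b = 0.0476 (C=11, D=10), p = 1.000000, fail to reject H0.


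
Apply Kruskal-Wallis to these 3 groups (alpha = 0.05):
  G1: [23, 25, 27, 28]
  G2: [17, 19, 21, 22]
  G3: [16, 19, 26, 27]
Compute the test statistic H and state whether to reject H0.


Step 1: Combine all N = 12 observations and assign midranks.
sorted (value, group, rank): (16,G3,1), (17,G2,2), (19,G2,3.5), (19,G3,3.5), (21,G2,5), (22,G2,6), (23,G1,7), (25,G1,8), (26,G3,9), (27,G1,10.5), (27,G3,10.5), (28,G1,12)
Step 2: Sum ranks within each group.
R_1 = 37.5 (n_1 = 4)
R_2 = 16.5 (n_2 = 4)
R_3 = 24 (n_3 = 4)
Step 3: H = 12/(N(N+1)) * sum(R_i^2/n_i) - 3(N+1)
     = 12/(12*13) * (37.5^2/4 + 16.5^2/4 + 24^2/4) - 3*13
     = 0.076923 * 563.625 - 39
     = 4.355769.
Step 4: Ties present; correction factor C = 1 - 12/(12^3 - 12) = 0.993007. Corrected H = 4.355769 / 0.993007 = 4.386444.
Step 5: Under H0, H ~ chi^2(2); p-value = 0.111557.
Step 6: alpha = 0.05. fail to reject H0.

H = 4.3864, df = 2, p = 0.111557, fail to reject H0.


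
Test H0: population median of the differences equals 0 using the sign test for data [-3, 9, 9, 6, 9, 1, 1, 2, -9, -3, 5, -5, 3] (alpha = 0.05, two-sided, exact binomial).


Step 1: Discard zero differences. Original n = 13; n_eff = number of nonzero differences = 13.
Nonzero differences (with sign): -3, +9, +9, +6, +9, +1, +1, +2, -9, -3, +5, -5, +3
Step 2: Count signs: positive = 9, negative = 4.
Step 3: Under H0: P(positive) = 0.5, so the number of positives S ~ Bin(13, 0.5).
Step 4: Two-sided exact p-value = sum of Bin(13,0.5) probabilities at or below the observed probability = 0.266846.
Step 5: alpha = 0.05. fail to reject H0.

n_eff = 13, pos = 9, neg = 4, p = 0.266846, fail to reject H0.


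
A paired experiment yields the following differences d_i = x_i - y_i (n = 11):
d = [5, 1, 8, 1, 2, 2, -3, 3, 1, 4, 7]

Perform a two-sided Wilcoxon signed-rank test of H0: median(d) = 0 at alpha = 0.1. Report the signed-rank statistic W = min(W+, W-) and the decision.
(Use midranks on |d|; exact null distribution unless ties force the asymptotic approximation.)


Step 1: Drop any zero differences (none here) and take |d_i|.
|d| = [5, 1, 8, 1, 2, 2, 3, 3, 1, 4, 7]
Step 2: Midrank |d_i| (ties get averaged ranks).
ranks: |5|->9, |1|->2, |8|->11, |1|->2, |2|->4.5, |2|->4.5, |3|->6.5, |3|->6.5, |1|->2, |4|->8, |7|->10
Step 3: Attach original signs; sum ranks with positive sign and with negative sign.
W+ = 9 + 2 + 11 + 2 + 4.5 + 4.5 + 6.5 + 2 + 8 + 10 = 59.5
W- = 6.5 = 6.5
(Check: W+ + W- = 66 should equal n(n+1)/2 = 66.)
Step 4: Test statistic W = min(W+, W-) = 6.5.
Step 5: Ties in |d|, so use the tie-corrected normal approximation.
        E[W] = n(n+1)/4 = 11*12/4 = 33.
        Tie groups: |d|=1 (t=3), |d|=2 (t=2), |d|=3 (t=2); sum(t^3 - t) = 36.
        Var[W] = n(n+1)(2n+1)/24 - sum(t^3-t)/48 = 3036/24 - 36/48 = 125.75.
        z = (W - E[W]) / sqrt(Var[W]) = (6.5 - 33) / 11.2138 = -2.3632.
        Two-sided p = 2*Phi(z) = 0.018120.
Step 6: alpha = 0.1. reject H0.

W+ = 59.5, W- = 6.5, W = min = 6.5, p = 0.018120, reject H0.


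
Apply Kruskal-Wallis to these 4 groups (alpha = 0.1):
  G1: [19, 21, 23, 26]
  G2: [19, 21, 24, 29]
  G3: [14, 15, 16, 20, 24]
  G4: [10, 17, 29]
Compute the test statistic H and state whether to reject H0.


Step 1: Combine all N = 16 observations and assign midranks.
sorted (value, group, rank): (10,G4,1), (14,G3,2), (15,G3,3), (16,G3,4), (17,G4,5), (19,G1,6.5), (19,G2,6.5), (20,G3,8), (21,G1,9.5), (21,G2,9.5), (23,G1,11), (24,G2,12.5), (24,G3,12.5), (26,G1,14), (29,G2,15.5), (29,G4,15.5)
Step 2: Sum ranks within each group.
R_1 = 41 (n_1 = 4)
R_2 = 44 (n_2 = 4)
R_3 = 29.5 (n_3 = 5)
R_4 = 21.5 (n_4 = 3)
Step 3: H = 12/(N(N+1)) * sum(R_i^2/n_i) - 3(N+1)
     = 12/(16*17) * (41^2/4 + 44^2/4 + 29.5^2/5 + 21.5^2/3) - 3*17
     = 0.044118 * 1232.38 - 51
     = 3.369853.
Step 4: Ties present; correction factor C = 1 - 24/(16^3 - 16) = 0.994118. Corrected H = 3.369853 / 0.994118 = 3.389793.
Step 5: Under H0, H ~ chi^2(3); p-value = 0.335339.
Step 6: alpha = 0.1. fail to reject H0.

H = 3.3898, df = 3, p = 0.335339, fail to reject H0.


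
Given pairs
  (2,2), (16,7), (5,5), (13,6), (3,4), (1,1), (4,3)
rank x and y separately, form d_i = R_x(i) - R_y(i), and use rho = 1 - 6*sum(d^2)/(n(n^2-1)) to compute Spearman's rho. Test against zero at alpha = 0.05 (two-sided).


Step 1: Rank x and y separately (midranks; no ties here).
rank(x): 2->2, 16->7, 5->5, 13->6, 3->3, 1->1, 4->4
rank(y): 2->2, 7->7, 5->5, 6->6, 4->4, 1->1, 3->3
Step 2: d_i = R_x(i) - R_y(i); compute d_i^2.
  (2-2)^2=0, (7-7)^2=0, (5-5)^2=0, (6-6)^2=0, (3-4)^2=1, (1-1)^2=0, (4-3)^2=1
sum(d^2) = 2.
Step 3: rho = 1 - 6*2 / (7*(7^2 - 1)) = 1 - 12/336 = 0.964286.
Step 4: Under H0, t = rho * sqrt((n-2)/(1-rho^2)) = 8.1408 ~ t(5).
Step 5: Two-sided p-value from the t-distribution with 5 df = 0.000454.
Step 6: alpha = 0.05. reject H0.

rho = 0.9643, p = 0.000454, reject H0 at alpha = 0.05.


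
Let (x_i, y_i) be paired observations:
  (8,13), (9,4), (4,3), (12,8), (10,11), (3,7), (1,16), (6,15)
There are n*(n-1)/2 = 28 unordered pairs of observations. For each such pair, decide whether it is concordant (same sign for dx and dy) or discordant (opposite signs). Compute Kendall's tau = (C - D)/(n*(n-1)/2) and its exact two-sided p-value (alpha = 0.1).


Step 1: Enumerate the 28 unordered pairs (i,j) with i<j and classify each by sign(x_j-x_i) * sign(y_j-y_i).
  (1,2):dx=+1,dy=-9->D; (1,3):dx=-4,dy=-10->C; (1,4):dx=+4,dy=-5->D; (1,5):dx=+2,dy=-2->D
  (1,6):dx=-5,dy=-6->C; (1,7):dx=-7,dy=+3->D; (1,8):dx=-2,dy=+2->D; (2,3):dx=-5,dy=-1->C
  (2,4):dx=+3,dy=+4->C; (2,5):dx=+1,dy=+7->C; (2,6):dx=-6,dy=+3->D; (2,7):dx=-8,dy=+12->D
  (2,8):dx=-3,dy=+11->D; (3,4):dx=+8,dy=+5->C; (3,5):dx=+6,dy=+8->C; (3,6):dx=-1,dy=+4->D
  (3,7):dx=-3,dy=+13->D; (3,8):dx=+2,dy=+12->C; (4,5):dx=-2,dy=+3->D; (4,6):dx=-9,dy=-1->C
  (4,7):dx=-11,dy=+8->D; (4,8):dx=-6,dy=+7->D; (5,6):dx=-7,dy=-4->C; (5,7):dx=-9,dy=+5->D
  (5,8):dx=-4,dy=+4->D; (6,7):dx=-2,dy=+9->D; (6,8):dx=+3,dy=+8->C; (7,8):dx=+5,dy=-1->D
Step 2: C = 11, D = 17, total pairs = 28.
Step 3: tau = (C - D)/(n(n-1)/2) = (11 - 17)/28 = -0.214286.
Step 4: Exact two-sided p-value (enumerate n! = 40320 permutations of y under H0): p = 0.548413.
Step 5: alpha = 0.1. fail to reject H0.

tau_b = -0.2143 (C=11, D=17), p = 0.548413, fail to reject H0.


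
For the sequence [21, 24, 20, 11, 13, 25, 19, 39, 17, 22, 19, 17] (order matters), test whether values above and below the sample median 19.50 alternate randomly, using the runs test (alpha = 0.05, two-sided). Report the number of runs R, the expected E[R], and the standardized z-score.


Step 1: Compute median = 19.50; label A = above, B = below.
Labels in order: AAABBABABABB  (n_A = 6, n_B = 6)
Step 2: Count runs R = 8.
Step 3: Under H0 (random ordering), E[R] = 2*n_A*n_B/(n_A+n_B) + 1 = 2*6*6/12 + 1 = 7.0000.
        Var[R] = 2*n_A*n_B*(2*n_A*n_B - n_A - n_B) / ((n_A+n_B)^2 * (n_A+n_B-1)) = 4320/1584 = 2.7273.
        SD[R] = 1.6514.
Step 4: Continuity-corrected z = (R - 0.5 - E[R]) / SD[R] = (8 - 0.5 - 7.0000) / 1.6514 = 0.3028.
Step 5: Two-sided p-value via normal approximation = 2*(1 - Phi(|z|)) = 0.762069.
Step 6: alpha = 0.05. fail to reject H0.

R = 8, z = 0.3028, p = 0.762069, fail to reject H0.


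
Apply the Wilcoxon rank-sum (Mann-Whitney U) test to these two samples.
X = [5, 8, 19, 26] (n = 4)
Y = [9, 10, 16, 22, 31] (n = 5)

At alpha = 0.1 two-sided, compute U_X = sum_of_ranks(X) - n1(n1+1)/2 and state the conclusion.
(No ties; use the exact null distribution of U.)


Step 1: Combine and sort all 9 observations; assign midranks.
sorted (value, group): (5,X), (8,X), (9,Y), (10,Y), (16,Y), (19,X), (22,Y), (26,X), (31,Y)
ranks: 5->1, 8->2, 9->3, 10->4, 16->5, 19->6, 22->7, 26->8, 31->9
Step 2: Rank sum for X: R1 = 1 + 2 + 6 + 8 = 17.
Step 3: U_X = R1 - n1(n1+1)/2 = 17 - 4*5/2 = 17 - 10 = 7.
       U_Y = n1*n2 - U_X = 20 - 7 = 13.
Step 4: No ties, so the exact null distribution of U (based on enumerating the C(9,4) = 126 equally likely rank assignments) gives the two-sided p-value.
Step 5: p-value = 0.555556; compare to alpha = 0.1. fail to reject H0.

U_X = 7, p = 0.555556, fail to reject H0 at alpha = 0.1.


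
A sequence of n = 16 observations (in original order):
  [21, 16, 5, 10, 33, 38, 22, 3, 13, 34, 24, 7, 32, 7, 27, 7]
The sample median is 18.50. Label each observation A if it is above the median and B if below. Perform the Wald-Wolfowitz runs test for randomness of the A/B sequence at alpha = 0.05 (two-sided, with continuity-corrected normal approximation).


Step 1: Compute median = 18.50; label A = above, B = below.
Labels in order: ABBBAAABBAABABAB  (n_A = 8, n_B = 8)
Step 2: Count runs R = 10.
Step 3: Under H0 (random ordering), E[R] = 2*n_A*n_B/(n_A+n_B) + 1 = 2*8*8/16 + 1 = 9.0000.
        Var[R] = 2*n_A*n_B*(2*n_A*n_B - n_A - n_B) / ((n_A+n_B)^2 * (n_A+n_B-1)) = 14336/3840 = 3.7333.
        SD[R] = 1.9322.
Step 4: Continuity-corrected z = (R - 0.5 - E[R]) / SD[R] = (10 - 0.5 - 9.0000) / 1.9322 = 0.2588.
Step 5: Two-sided p-value via normal approximation = 2*(1 - Phi(|z|)) = 0.795809.
Step 6: alpha = 0.05. fail to reject H0.

R = 10, z = 0.2588, p = 0.795809, fail to reject H0.


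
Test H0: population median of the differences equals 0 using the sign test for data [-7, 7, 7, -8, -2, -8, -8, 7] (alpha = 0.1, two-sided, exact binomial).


Step 1: Discard zero differences. Original n = 8; n_eff = number of nonzero differences = 8.
Nonzero differences (with sign): -7, +7, +7, -8, -2, -8, -8, +7
Step 2: Count signs: positive = 3, negative = 5.
Step 3: Under H0: P(positive) = 0.5, so the number of positives S ~ Bin(8, 0.5).
Step 4: Two-sided exact p-value = sum of Bin(8,0.5) probabilities at or below the observed probability = 0.726562.
Step 5: alpha = 0.1. fail to reject H0.

n_eff = 8, pos = 3, neg = 5, p = 0.726562, fail to reject H0.


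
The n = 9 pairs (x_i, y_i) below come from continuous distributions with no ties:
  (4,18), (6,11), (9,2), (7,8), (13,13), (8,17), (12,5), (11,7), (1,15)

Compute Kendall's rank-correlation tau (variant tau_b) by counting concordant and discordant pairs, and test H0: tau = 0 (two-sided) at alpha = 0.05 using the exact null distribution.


Step 1: Enumerate the 36 unordered pairs (i,j) with i<j and classify each by sign(x_j-x_i) * sign(y_j-y_i).
  (1,2):dx=+2,dy=-7->D; (1,3):dx=+5,dy=-16->D; (1,4):dx=+3,dy=-10->D; (1,5):dx=+9,dy=-5->D
  (1,6):dx=+4,dy=-1->D; (1,7):dx=+8,dy=-13->D; (1,8):dx=+7,dy=-11->D; (1,9):dx=-3,dy=-3->C
  (2,3):dx=+3,dy=-9->D; (2,4):dx=+1,dy=-3->D; (2,5):dx=+7,dy=+2->C; (2,6):dx=+2,dy=+6->C
  (2,7):dx=+6,dy=-6->D; (2,8):dx=+5,dy=-4->D; (2,9):dx=-5,dy=+4->D; (3,4):dx=-2,dy=+6->D
  (3,5):dx=+4,dy=+11->C; (3,6):dx=-1,dy=+15->D; (3,7):dx=+3,dy=+3->C; (3,8):dx=+2,dy=+5->C
  (3,9):dx=-8,dy=+13->D; (4,5):dx=+6,dy=+5->C; (4,6):dx=+1,dy=+9->C; (4,7):dx=+5,dy=-3->D
  (4,8):dx=+4,dy=-1->D; (4,9):dx=-6,dy=+7->D; (5,6):dx=-5,dy=+4->D; (5,7):dx=-1,dy=-8->C
  (5,8):dx=-2,dy=-6->C; (5,9):dx=-12,dy=+2->D; (6,7):dx=+4,dy=-12->D; (6,8):dx=+3,dy=-10->D
  (6,9):dx=-7,dy=-2->C; (7,8):dx=-1,dy=+2->D; (7,9):dx=-11,dy=+10->D; (8,9):dx=-10,dy=+8->D
Step 2: C = 11, D = 25, total pairs = 36.
Step 3: tau = (C - D)/(n(n-1)/2) = (11 - 25)/36 = -0.388889.
Step 4: Exact two-sided p-value (enumerate n! = 362880 permutations of y under H0): p = 0.180181.
Step 5: alpha = 0.05. fail to reject H0.

tau_b = -0.3889 (C=11, D=25), p = 0.180181, fail to reject H0.


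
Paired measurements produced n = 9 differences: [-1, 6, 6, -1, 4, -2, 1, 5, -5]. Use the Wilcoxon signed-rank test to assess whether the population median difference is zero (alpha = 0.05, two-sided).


Step 1: Drop any zero differences (none here) and take |d_i|.
|d| = [1, 6, 6, 1, 4, 2, 1, 5, 5]
Step 2: Midrank |d_i| (ties get averaged ranks).
ranks: |1|->2, |6|->8.5, |6|->8.5, |1|->2, |4|->5, |2|->4, |1|->2, |5|->6.5, |5|->6.5
Step 3: Attach original signs; sum ranks with positive sign and with negative sign.
W+ = 8.5 + 8.5 + 5 + 2 + 6.5 = 30.5
W- = 2 + 2 + 4 + 6.5 = 14.5
(Check: W+ + W- = 45 should equal n(n+1)/2 = 45.)
Step 4: Test statistic W = min(W+, W-) = 14.5.
Step 5: Ties in |d|, so use the tie-corrected normal approximation.
        E[W] = n(n+1)/4 = 9*10/4 = 22.5.
        Tie groups: |d|=1 (t=3), |d|=5 (t=2), |d|=6 (t=2); sum(t^3 - t) = 36.
        Var[W] = n(n+1)(2n+1)/24 - sum(t^3-t)/48 = 1710/24 - 36/48 = 70.5.
        z = (W - E[W]) / sqrt(Var[W]) = (14.5 - 22.5) / 8.3964 = -0.9528.
        Two-sided p = 2*Phi(z) = 0.340698.
Step 6: alpha = 0.05. fail to reject H0.

W+ = 30.5, W- = 14.5, W = min = 14.5, p = 0.340698, fail to reject H0.


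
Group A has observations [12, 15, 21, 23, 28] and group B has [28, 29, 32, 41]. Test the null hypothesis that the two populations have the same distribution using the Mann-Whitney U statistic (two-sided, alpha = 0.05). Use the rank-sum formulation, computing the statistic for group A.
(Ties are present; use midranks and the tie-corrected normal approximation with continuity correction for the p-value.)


Step 1: Combine and sort all 9 observations; assign midranks.
sorted (value, group): (12,X), (15,X), (21,X), (23,X), (28,X), (28,Y), (29,Y), (32,Y), (41,Y)
ranks: 12->1, 15->2, 21->3, 23->4, 28->5.5, 28->5.5, 29->7, 32->8, 41->9
Step 2: Rank sum for X: R1 = 1 + 2 + 3 + 4 + 5.5 = 15.5.
Step 3: U_X = R1 - n1(n1+1)/2 = 15.5 - 5*6/2 = 15.5 - 15 = 0.5.
       U_Y = n1*n2 - U_X = 20 - 0.5 = 19.5.
Step 4: Ties are present, so use the tie-corrected normal approximation (with continuity correction) for the p-value.
Step 5: p-value = 0.026844; compare to alpha = 0.05. reject H0.

U_X = 0.5, p = 0.026844, reject H0 at alpha = 0.05.


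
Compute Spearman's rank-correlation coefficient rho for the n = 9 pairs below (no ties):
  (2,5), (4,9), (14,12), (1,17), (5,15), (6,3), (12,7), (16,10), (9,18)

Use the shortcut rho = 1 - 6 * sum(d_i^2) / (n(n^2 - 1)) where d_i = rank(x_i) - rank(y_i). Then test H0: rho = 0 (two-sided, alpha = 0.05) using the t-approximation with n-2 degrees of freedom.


Step 1: Rank x and y separately (midranks; no ties here).
rank(x): 2->2, 4->3, 14->8, 1->1, 5->4, 6->5, 12->7, 16->9, 9->6
rank(y): 5->2, 9->4, 12->6, 17->8, 15->7, 3->1, 7->3, 10->5, 18->9
Step 2: d_i = R_x(i) - R_y(i); compute d_i^2.
  (2-2)^2=0, (3-4)^2=1, (8-6)^2=4, (1-8)^2=49, (4-7)^2=9, (5-1)^2=16, (7-3)^2=16, (9-5)^2=16, (6-9)^2=9
sum(d^2) = 120.
Step 3: rho = 1 - 6*120 / (9*(9^2 - 1)) = 1 - 720/720 = 0.000000.
Step 4: Under H0, t = rho * sqrt((n-2)/(1-rho^2)) = 0.0000 ~ t(7).
Step 5: Two-sided p-value from the t-distribution with 7 df = 1.000000.
Step 6: alpha = 0.05. fail to reject H0.

rho = 0.0000, p = 1.000000, fail to reject H0 at alpha = 0.05.


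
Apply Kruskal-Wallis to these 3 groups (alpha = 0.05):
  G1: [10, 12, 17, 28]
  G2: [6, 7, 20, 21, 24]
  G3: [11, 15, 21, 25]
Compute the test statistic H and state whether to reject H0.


Step 1: Combine all N = 13 observations and assign midranks.
sorted (value, group, rank): (6,G2,1), (7,G2,2), (10,G1,3), (11,G3,4), (12,G1,5), (15,G3,6), (17,G1,7), (20,G2,8), (21,G2,9.5), (21,G3,9.5), (24,G2,11), (25,G3,12), (28,G1,13)
Step 2: Sum ranks within each group.
R_1 = 28 (n_1 = 4)
R_2 = 31.5 (n_2 = 5)
R_3 = 31.5 (n_3 = 4)
Step 3: H = 12/(N(N+1)) * sum(R_i^2/n_i) - 3(N+1)
     = 12/(13*14) * (28^2/4 + 31.5^2/5 + 31.5^2/4) - 3*14
     = 0.065934 * 642.513 - 42
     = 0.363462.
Step 4: Ties present; correction factor C = 1 - 6/(13^3 - 13) = 0.997253. Corrected H = 0.363462 / 0.997253 = 0.364463.
Step 5: Under H0, H ~ chi^2(2); p-value = 0.833408.
Step 6: alpha = 0.05. fail to reject H0.

H = 0.3645, df = 2, p = 0.833408, fail to reject H0.


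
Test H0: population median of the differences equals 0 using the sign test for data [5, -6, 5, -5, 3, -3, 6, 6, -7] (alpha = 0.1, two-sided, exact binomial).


Step 1: Discard zero differences. Original n = 9; n_eff = number of nonzero differences = 9.
Nonzero differences (with sign): +5, -6, +5, -5, +3, -3, +6, +6, -7
Step 2: Count signs: positive = 5, negative = 4.
Step 3: Under H0: P(positive) = 0.5, so the number of positives S ~ Bin(9, 0.5).
Step 4: Two-sided exact p-value = sum of Bin(9,0.5) probabilities at or below the observed probability = 1.000000.
Step 5: alpha = 0.1. fail to reject H0.

n_eff = 9, pos = 5, neg = 4, p = 1.000000, fail to reject H0.


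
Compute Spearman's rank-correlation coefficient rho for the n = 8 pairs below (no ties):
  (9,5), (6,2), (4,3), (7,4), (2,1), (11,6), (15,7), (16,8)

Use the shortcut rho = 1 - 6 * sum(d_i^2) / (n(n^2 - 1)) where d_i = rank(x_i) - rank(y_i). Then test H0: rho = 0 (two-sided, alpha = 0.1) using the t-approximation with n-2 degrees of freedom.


Step 1: Rank x and y separately (midranks; no ties here).
rank(x): 9->5, 6->3, 4->2, 7->4, 2->1, 11->6, 15->7, 16->8
rank(y): 5->5, 2->2, 3->3, 4->4, 1->1, 6->6, 7->7, 8->8
Step 2: d_i = R_x(i) - R_y(i); compute d_i^2.
  (5-5)^2=0, (3-2)^2=1, (2-3)^2=1, (4-4)^2=0, (1-1)^2=0, (6-6)^2=0, (7-7)^2=0, (8-8)^2=0
sum(d^2) = 2.
Step 3: rho = 1 - 6*2 / (8*(8^2 - 1)) = 1 - 12/504 = 0.976190.
Step 4: Under H0, t = rho * sqrt((n-2)/(1-rho^2)) = 11.0235 ~ t(6).
Step 5: Two-sided p-value from the t-distribution with 6 df = 0.000033.
Step 6: alpha = 0.1. reject H0.

rho = 0.9762, p = 0.000033, reject H0 at alpha = 0.1.


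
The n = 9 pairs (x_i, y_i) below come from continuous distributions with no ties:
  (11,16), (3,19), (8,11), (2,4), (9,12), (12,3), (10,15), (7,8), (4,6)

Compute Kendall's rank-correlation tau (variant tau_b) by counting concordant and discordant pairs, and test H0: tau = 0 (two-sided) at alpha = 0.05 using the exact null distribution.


Step 1: Enumerate the 36 unordered pairs (i,j) with i<j and classify each by sign(x_j-x_i) * sign(y_j-y_i).
  (1,2):dx=-8,dy=+3->D; (1,3):dx=-3,dy=-5->C; (1,4):dx=-9,dy=-12->C; (1,5):dx=-2,dy=-4->C
  (1,6):dx=+1,dy=-13->D; (1,7):dx=-1,dy=-1->C; (1,8):dx=-4,dy=-8->C; (1,9):dx=-7,dy=-10->C
  (2,3):dx=+5,dy=-8->D; (2,4):dx=-1,dy=-15->C; (2,5):dx=+6,dy=-7->D; (2,6):dx=+9,dy=-16->D
  (2,7):dx=+7,dy=-4->D; (2,8):dx=+4,dy=-11->D; (2,9):dx=+1,dy=-13->D; (3,4):dx=-6,dy=-7->C
  (3,5):dx=+1,dy=+1->C; (3,6):dx=+4,dy=-8->D; (3,7):dx=+2,dy=+4->C; (3,8):dx=-1,dy=-3->C
  (3,9):dx=-4,dy=-5->C; (4,5):dx=+7,dy=+8->C; (4,6):dx=+10,dy=-1->D; (4,7):dx=+8,dy=+11->C
  (4,8):dx=+5,dy=+4->C; (4,9):dx=+2,dy=+2->C; (5,6):dx=+3,dy=-9->D; (5,7):dx=+1,dy=+3->C
  (5,8):dx=-2,dy=-4->C; (5,9):dx=-5,dy=-6->C; (6,7):dx=-2,dy=+12->D; (6,8):dx=-5,dy=+5->D
  (6,9):dx=-8,dy=+3->D; (7,8):dx=-3,dy=-7->C; (7,9):dx=-6,dy=-9->C; (8,9):dx=-3,dy=-2->C
Step 2: C = 22, D = 14, total pairs = 36.
Step 3: tau = (C - D)/(n(n-1)/2) = (22 - 14)/36 = 0.222222.
Step 4: Exact two-sided p-value (enumerate n! = 362880 permutations of y under H0): p = 0.476709.
Step 5: alpha = 0.05. fail to reject H0.

tau_b = 0.2222 (C=22, D=14), p = 0.476709, fail to reject H0.


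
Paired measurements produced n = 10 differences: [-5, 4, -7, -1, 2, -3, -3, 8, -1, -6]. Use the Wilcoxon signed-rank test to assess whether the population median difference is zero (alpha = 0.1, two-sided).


Step 1: Drop any zero differences (none here) and take |d_i|.
|d| = [5, 4, 7, 1, 2, 3, 3, 8, 1, 6]
Step 2: Midrank |d_i| (ties get averaged ranks).
ranks: |5|->7, |4|->6, |7|->9, |1|->1.5, |2|->3, |3|->4.5, |3|->4.5, |8|->10, |1|->1.5, |6|->8
Step 3: Attach original signs; sum ranks with positive sign and with negative sign.
W+ = 6 + 3 + 10 = 19
W- = 7 + 9 + 1.5 + 4.5 + 4.5 + 1.5 + 8 = 36
(Check: W+ + W- = 55 should equal n(n+1)/2 = 55.)
Step 4: Test statistic W = min(W+, W-) = 19.
Step 5: Ties in |d|, so use the tie-corrected normal approximation.
        E[W] = n(n+1)/4 = 10*11/4 = 27.5.
        Tie groups: |d|=1 (t=2), |d|=3 (t=2); sum(t^3 - t) = 12.
        Var[W] = n(n+1)(2n+1)/24 - sum(t^3-t)/48 = 2310/24 - 12/48 = 96.
        z = (W - E[W]) / sqrt(Var[W]) = (19 - 27.5) / 9.7980 = -0.8675.
        Two-sided p = 2*Phi(z) = 0.385653.
Step 6: alpha = 0.1. fail to reject H0.

W+ = 19, W- = 36, W = min = 19, p = 0.385653, fail to reject H0.


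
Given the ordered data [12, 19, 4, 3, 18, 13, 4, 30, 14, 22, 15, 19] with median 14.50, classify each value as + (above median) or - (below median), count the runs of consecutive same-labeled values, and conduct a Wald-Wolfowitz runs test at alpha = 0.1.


Step 1: Compute median = 14.50; label A = above, B = below.
Labels in order: BABBABBABAAA  (n_A = 6, n_B = 6)
Step 2: Count runs R = 8.
Step 3: Under H0 (random ordering), E[R] = 2*n_A*n_B/(n_A+n_B) + 1 = 2*6*6/12 + 1 = 7.0000.
        Var[R] = 2*n_A*n_B*(2*n_A*n_B - n_A - n_B) / ((n_A+n_B)^2 * (n_A+n_B-1)) = 4320/1584 = 2.7273.
        SD[R] = 1.6514.
Step 4: Continuity-corrected z = (R - 0.5 - E[R]) / SD[R] = (8 - 0.5 - 7.0000) / 1.6514 = 0.3028.
Step 5: Two-sided p-value via normal approximation = 2*(1 - Phi(|z|)) = 0.762069.
Step 6: alpha = 0.1. fail to reject H0.

R = 8, z = 0.3028, p = 0.762069, fail to reject H0.


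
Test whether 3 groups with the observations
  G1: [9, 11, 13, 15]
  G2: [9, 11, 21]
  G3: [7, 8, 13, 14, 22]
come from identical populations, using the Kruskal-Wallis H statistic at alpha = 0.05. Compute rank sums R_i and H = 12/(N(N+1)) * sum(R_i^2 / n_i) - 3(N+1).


Step 1: Combine all N = 12 observations and assign midranks.
sorted (value, group, rank): (7,G3,1), (8,G3,2), (9,G1,3.5), (9,G2,3.5), (11,G1,5.5), (11,G2,5.5), (13,G1,7.5), (13,G3,7.5), (14,G3,9), (15,G1,10), (21,G2,11), (22,G3,12)
Step 2: Sum ranks within each group.
R_1 = 26.5 (n_1 = 4)
R_2 = 20 (n_2 = 3)
R_3 = 31.5 (n_3 = 5)
Step 3: H = 12/(N(N+1)) * sum(R_i^2/n_i) - 3(N+1)
     = 12/(12*13) * (26.5^2/4 + 20^2/3 + 31.5^2/5) - 3*13
     = 0.076923 * 507.346 - 39
     = 0.026603.
Step 4: Ties present; correction factor C = 1 - 18/(12^3 - 12) = 0.989510. Corrected H = 0.026603 / 0.989510 = 0.026885.
Step 5: Under H0, H ~ chi^2(2); p-value = 0.986648.
Step 6: alpha = 0.05. fail to reject H0.

H = 0.0269, df = 2, p = 0.986648, fail to reject H0.


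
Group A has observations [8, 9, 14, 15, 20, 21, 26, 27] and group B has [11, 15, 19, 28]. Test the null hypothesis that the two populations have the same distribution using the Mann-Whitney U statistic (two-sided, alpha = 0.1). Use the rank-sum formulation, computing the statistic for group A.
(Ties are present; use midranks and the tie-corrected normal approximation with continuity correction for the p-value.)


Step 1: Combine and sort all 12 observations; assign midranks.
sorted (value, group): (8,X), (9,X), (11,Y), (14,X), (15,X), (15,Y), (19,Y), (20,X), (21,X), (26,X), (27,X), (28,Y)
ranks: 8->1, 9->2, 11->3, 14->4, 15->5.5, 15->5.5, 19->7, 20->8, 21->9, 26->10, 27->11, 28->12
Step 2: Rank sum for X: R1 = 1 + 2 + 4 + 5.5 + 8 + 9 + 10 + 11 = 50.5.
Step 3: U_X = R1 - n1(n1+1)/2 = 50.5 - 8*9/2 = 50.5 - 36 = 14.5.
       U_Y = n1*n2 - U_X = 32 - 14.5 = 17.5.
Step 4: Ties are present, so use the tie-corrected normal approximation (with continuity correction) for the p-value.
Step 5: p-value = 0.864901; compare to alpha = 0.1. fail to reject H0.

U_X = 14.5, p = 0.864901, fail to reject H0 at alpha = 0.1.


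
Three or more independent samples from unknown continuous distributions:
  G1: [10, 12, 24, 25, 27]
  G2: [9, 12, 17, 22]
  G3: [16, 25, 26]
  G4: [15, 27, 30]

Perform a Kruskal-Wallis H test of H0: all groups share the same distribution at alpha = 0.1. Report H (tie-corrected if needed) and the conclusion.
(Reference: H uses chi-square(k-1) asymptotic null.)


Step 1: Combine all N = 15 observations and assign midranks.
sorted (value, group, rank): (9,G2,1), (10,G1,2), (12,G1,3.5), (12,G2,3.5), (15,G4,5), (16,G3,6), (17,G2,7), (22,G2,8), (24,G1,9), (25,G1,10.5), (25,G3,10.5), (26,G3,12), (27,G1,13.5), (27,G4,13.5), (30,G4,15)
Step 2: Sum ranks within each group.
R_1 = 38.5 (n_1 = 5)
R_2 = 19.5 (n_2 = 4)
R_3 = 28.5 (n_3 = 3)
R_4 = 33.5 (n_4 = 3)
Step 3: H = 12/(N(N+1)) * sum(R_i^2/n_i) - 3(N+1)
     = 12/(15*16) * (38.5^2/5 + 19.5^2/4 + 28.5^2/3 + 33.5^2/3) - 3*16
     = 0.050000 * 1036.35 - 48
     = 3.817292.
Step 4: Ties present; correction factor C = 1 - 18/(15^3 - 15) = 0.994643. Corrected H = 3.817292 / 0.994643 = 3.837852.
Step 5: Under H0, H ~ chi^2(3); p-value = 0.279514.
Step 6: alpha = 0.1. fail to reject H0.

H = 3.8379, df = 3, p = 0.279514, fail to reject H0.
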